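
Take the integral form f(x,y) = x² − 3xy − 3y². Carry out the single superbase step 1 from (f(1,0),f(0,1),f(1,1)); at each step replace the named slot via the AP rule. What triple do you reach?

start (1,-3,-5) = (f(1,0),f(0,1),f(1,1))
replace slot 1: 2·((-3)+(-5)) − 1 = -17 → (-17,-3,-5)

-17,-3,-5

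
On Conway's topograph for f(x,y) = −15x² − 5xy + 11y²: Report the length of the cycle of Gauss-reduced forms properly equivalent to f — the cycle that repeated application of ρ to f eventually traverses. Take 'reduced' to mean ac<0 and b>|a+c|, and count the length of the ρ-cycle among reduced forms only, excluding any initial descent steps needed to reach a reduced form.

D = 685, ⌊√D⌋ = 26
descent: ρ → (11,5,-15)  [lands on river]
river: ρ → (-15,25,1)
river: ρ → (1,25,-15)
river: ρ → (-15,5,11)
river: ρ → (11,17,-9)
river: ρ → (-9,19,9)
river: ρ → (9,17,-11)
river: ρ → (-11,5,15)
river: ρ → (15,25,-1)
river: ρ → (-1,25,15)
river: ρ → (15,5,-11)
river: ρ → (-11,17,9)
river: ρ → (9,19,-9)
river: ρ → (-9,17,11)
ρ-cycle length = 14 (tail of 1 descent step not counted)

14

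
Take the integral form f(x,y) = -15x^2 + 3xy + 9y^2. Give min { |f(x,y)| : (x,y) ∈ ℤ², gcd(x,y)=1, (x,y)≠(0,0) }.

descent: ρ → (9,15,-9)  [lands on river]
river: ρ → (-9,21,3)
river: ρ → (3,21,-9)
river: ρ → (-9,15,9)
river: ρ → (9,21,-3)
river: ρ → (-3,21,9)
closes: descent 1, river 6
min |a| on river = 3

3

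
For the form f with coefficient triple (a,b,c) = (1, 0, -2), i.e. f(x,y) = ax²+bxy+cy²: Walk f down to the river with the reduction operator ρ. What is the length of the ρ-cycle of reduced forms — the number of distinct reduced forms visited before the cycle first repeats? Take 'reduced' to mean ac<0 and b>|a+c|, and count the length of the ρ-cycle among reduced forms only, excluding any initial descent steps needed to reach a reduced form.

D = 8, ⌊√D⌋ = 2
descent: ρ → (-2,0,1)
descent: ρ → (1,2,-1)  [lands on river]
river: ρ → (-1,2,1)
ρ-cycle length = 2 (tail of 2 descent steps not counted)

2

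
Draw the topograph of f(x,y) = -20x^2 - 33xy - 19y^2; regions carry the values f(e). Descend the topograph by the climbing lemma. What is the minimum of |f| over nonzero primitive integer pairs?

translate: b→-7 (≡33 mod 40), so (20,33,19)→(20,-7,6)
flip: (20,-7,6)→(6,7,20)
translate: b→-5 (≡7 mod 12), so (6,7,20)→(6,-5,19)
reduced (well bottom): (6,-5,19) with a≤c, −a<b≤a
well minimum |f| = |-6| = 6 (negative-definite)

6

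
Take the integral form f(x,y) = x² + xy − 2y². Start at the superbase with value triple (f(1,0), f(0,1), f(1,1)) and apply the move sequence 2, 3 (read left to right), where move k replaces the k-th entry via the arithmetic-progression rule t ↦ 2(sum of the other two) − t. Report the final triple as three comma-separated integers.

start (1,-2,0) = (f(1,0),f(0,1),f(1,1))
replace slot 2: 2·(1+0) − (-2) = 4 → (1,4,0)
replace slot 3: 2·(1+4) − 0 = 10 → (1,4,10)

1,4,10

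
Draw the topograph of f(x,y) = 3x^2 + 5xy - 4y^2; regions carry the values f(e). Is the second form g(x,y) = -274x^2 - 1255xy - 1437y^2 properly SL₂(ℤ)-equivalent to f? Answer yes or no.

D₁ = 73, D₂ = 73
river cycle of f (length 18): (-4, 3, 4), (4, 5, -3), (-3, 7, 2), (2, 5, -6), (-6, 7, 1), (1, 7, -6), (-6, 5, 2), (2, 7, -3), (-3, 5, 4), (4, 3, -4), … (8 more)
river cycle of g (length 18): (-4, 3, 4), (4, 5, -3), (-3, 7, 2), (2, 5, -6), (-6, 7, 1), (1, 7, -6), (-6, 5, 2), (2, 7, -3), (-3, 5, 4), (4, 3, -4), … (8 more)
cycles coincide ⇒ equivalent

yes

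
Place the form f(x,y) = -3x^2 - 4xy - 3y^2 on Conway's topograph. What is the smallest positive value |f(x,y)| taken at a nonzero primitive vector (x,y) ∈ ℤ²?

translate: b→-2 (≡4 mod 6), so (3,4,3)→(3,-2,2)
flip: (3,-2,2)→(2,2,3)
reduced (well bottom): (2,2,3) with a≤c, −a<b≤a
well minimum |f| = |-2| = 2 (negative-definite)

2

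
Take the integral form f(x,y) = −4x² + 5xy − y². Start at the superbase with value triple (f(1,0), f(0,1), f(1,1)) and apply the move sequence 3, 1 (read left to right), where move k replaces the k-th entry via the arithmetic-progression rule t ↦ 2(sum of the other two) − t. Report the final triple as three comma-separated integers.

start (-4,-1,0) = (f(1,0),f(0,1),f(1,1))
replace slot 3: 2·((-4)+(-1)) − 0 = -10 → (-4,-1,-10)
replace slot 1: 2·((-1)+(-10)) − (-4) = -18 → (-18,-1,-10)

-18,-1,-10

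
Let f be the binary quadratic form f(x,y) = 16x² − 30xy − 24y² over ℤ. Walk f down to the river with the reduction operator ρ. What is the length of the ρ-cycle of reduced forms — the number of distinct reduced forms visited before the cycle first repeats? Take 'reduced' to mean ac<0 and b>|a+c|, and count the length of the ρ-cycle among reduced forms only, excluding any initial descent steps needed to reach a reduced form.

D = 2436, ⌊√D⌋ = 49
descent: ρ → (-24,30,16)  [lands on river]
river: ρ → (16,34,-20)
river: ρ → (-20,46,4)
river: ρ → (4,42,-42)
river: ρ → (-42,42,4)
river: ρ → (4,46,-20)
river: ρ → (-20,34,16)
river: ρ → (16,30,-24)
river: ρ → (-24,18,22)
river: ρ → (22,26,-20)
river: ρ → (-20,14,28)
river: ρ → (28,42,-6)
river: ρ → (-6,42,28)
river: ρ → (28,14,-20)
river: ρ → (-20,26,22)
river: ρ → (22,18,-24)
ρ-cycle length = 16 (tail of 1 descent step not counted)

16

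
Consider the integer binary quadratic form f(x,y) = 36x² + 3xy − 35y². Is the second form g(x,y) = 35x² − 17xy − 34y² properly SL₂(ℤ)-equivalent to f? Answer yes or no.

D₁ = 5049, D₂ = 5049
river cycle of f (length 34): (-35, 67, 4), (4, 69, -18), (-18, 39, 49), (49, 59, -8), (-8, 69, 9), (9, 57, -50), (-50, 43, 16), (16, 53, -35), (-35, 17, 34), (34, 51, -18), … (24 more)
river cycle of g (length 34): (-34, 17, 35), (35, 53, -16), (-16, 43, 50), (50, 57, -9), (-9, 69, 8), (8, 59, -49), (-49, 39, 18), (18, 69, -4), (-4, 67, 35), (35, 3, -36), … (24 more)
cycles differ ⇒ inequivalent

no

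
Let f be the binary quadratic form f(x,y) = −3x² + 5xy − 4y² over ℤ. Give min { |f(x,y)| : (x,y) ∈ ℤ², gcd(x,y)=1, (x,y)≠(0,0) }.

translate: b→1 (≡-5 mod 6), so (3,-5,4)→(3,1,2)
flip: (3,1,2)→(2,-1,3)
reduced (well bottom): (2,-1,3) with a≤c, −a<b≤a
well minimum |f| = |-2| = 2 (negative-definite)

2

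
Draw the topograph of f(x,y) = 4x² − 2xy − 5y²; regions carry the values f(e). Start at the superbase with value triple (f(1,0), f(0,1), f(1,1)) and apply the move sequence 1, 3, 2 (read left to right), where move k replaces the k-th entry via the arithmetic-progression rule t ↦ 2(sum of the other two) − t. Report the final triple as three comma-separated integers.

start (4,-5,-3) = (f(1,0),f(0,1),f(1,1))
replace slot 1: 2·((-5)+(-3)) − 4 = -20 → (-20,-5,-3)
replace slot 3: 2·((-20)+(-5)) − (-3) = -47 → (-20,-5,-47)
replace slot 2: 2·((-20)+(-47)) − (-5) = -129 → (-20,-129,-47)

-20,-129,-47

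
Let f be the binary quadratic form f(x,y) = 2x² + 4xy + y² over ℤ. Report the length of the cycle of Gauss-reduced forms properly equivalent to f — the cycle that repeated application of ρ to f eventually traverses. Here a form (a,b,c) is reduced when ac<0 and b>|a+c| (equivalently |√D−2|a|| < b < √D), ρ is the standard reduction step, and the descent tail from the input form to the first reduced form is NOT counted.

D = 8, ⌊√D⌋ = 2
descent: ρ → (1,2,-1)  [lands on river]
river: ρ → (-1,2,1)
ρ-cycle length = 2 (tail of 1 descent step not counted)

2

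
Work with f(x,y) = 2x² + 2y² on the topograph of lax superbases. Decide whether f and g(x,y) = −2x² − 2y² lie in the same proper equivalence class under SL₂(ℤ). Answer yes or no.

D₁ = -16, D₂ = -16
f: reduced (well bottom): (2,0,2) with a≤c, −a<b≤a
g is negative-definite; reduce −g:
−g: reduced (well bottom): (2,0,2) with a≤c, −a<b≤a
flip sign back: reduced form of g is (-2,0,-2)
reduced forms (2, 0, 2) vs (-2, 0, -2) ⇒ inequivalent

no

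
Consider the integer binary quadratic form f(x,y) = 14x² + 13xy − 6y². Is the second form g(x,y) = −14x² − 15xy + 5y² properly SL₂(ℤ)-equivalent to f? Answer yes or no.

D₁ = 505, D₂ = 505
river cycle of f (length 8): (-6, 11, 16), (16, 21, -1), (-1, 21, 16), (16, 11, -6), (-6, 13, 14), (14, 15, -5), (-5, 15, 14), (14, 13, -6)
river cycle of g (length 8): (5, 15, -14), (-14, 13, 6), (6, 11, -16), (-16, 21, 1), (1, 21, -16), (-16, 11, 6), (6, 13, -14), (-14, 15, 5)
cycles differ ⇒ inequivalent

no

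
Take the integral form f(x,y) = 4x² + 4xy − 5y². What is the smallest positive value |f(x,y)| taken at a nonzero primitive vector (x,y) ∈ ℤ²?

river: ρ → (-5,6,3)
river: ρ → (3,6,-5)
river: ρ → (-5,4,4)
river: ρ → (4,4,-5)
closes: descent 0, river 4
min |a| on river = 3

3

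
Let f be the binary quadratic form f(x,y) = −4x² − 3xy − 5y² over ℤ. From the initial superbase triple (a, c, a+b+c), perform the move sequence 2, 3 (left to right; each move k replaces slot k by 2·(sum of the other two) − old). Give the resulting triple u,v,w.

start (-4,-5,-12) = (f(1,0),f(0,1),f(1,1))
replace slot 2: 2·((-4)+(-12)) − (-5) = -27 → (-4,-27,-12)
replace slot 3: 2·((-4)+(-27)) − (-12) = -50 → (-4,-27,-50)

-4,-27,-50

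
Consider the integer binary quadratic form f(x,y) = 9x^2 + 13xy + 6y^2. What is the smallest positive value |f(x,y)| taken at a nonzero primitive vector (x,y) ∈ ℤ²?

translate: b→-5 (≡13 mod 18), so (9,13,6)→(9,-5,2)
flip: (9,-5,2)→(2,5,9)
translate: b→1 (≡5 mod 4), so (2,5,9)→(2,1,6)
reduced (well bottom): (2,1,6) with a≤c, −a<b≤a
well minimum = a = 2

2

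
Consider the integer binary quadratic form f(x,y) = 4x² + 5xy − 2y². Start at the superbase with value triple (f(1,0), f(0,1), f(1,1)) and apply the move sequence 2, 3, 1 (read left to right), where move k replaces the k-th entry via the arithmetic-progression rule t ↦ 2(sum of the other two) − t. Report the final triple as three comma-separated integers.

start (4,-2,7) = (f(1,0),f(0,1),f(1,1))
replace slot 2: 2·(4+7) − (-2) = 24 → (4,24,7)
replace slot 3: 2·(4+24) − 7 = 49 → (4,24,49)
replace slot 1: 2·(24+49) − 4 = 142 → (142,24,49)

142,24,49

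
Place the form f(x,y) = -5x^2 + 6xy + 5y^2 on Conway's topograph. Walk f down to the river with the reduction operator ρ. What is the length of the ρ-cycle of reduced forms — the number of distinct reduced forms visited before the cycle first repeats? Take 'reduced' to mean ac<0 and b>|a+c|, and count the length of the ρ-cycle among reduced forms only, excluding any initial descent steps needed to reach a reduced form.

D = 136, ⌊√D⌋ = 11
river: ρ → (5,4,-6)
river: ρ → (-6,8,3)
river: ρ → (3,10,-3)
river: ρ → (-3,8,6)
river: ρ → (6,4,-5)
river: ρ → (-5,6,5)
ρ-cycle length = 6 (tail of 0 descent steps not counted)

6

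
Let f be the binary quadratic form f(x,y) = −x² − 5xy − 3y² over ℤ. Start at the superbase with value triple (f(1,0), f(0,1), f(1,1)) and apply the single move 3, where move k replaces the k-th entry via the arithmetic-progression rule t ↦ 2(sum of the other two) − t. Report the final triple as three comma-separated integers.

start (-1,-3,-9) = (f(1,0),f(0,1),f(1,1))
replace slot 3: 2·((-1)+(-3)) − (-9) = 1 → (-1,-3,1)

-1,-3,1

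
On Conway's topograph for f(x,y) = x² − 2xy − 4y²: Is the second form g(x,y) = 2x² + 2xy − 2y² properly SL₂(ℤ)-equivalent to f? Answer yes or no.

D₁ = 20, D₂ = 20
river cycle of f (length 2): (1, 4, -1), (-1, 4, 1)
river cycle of g (length 2): (-2, 2, 2), (2, 2, -2)
cycles differ ⇒ inequivalent

no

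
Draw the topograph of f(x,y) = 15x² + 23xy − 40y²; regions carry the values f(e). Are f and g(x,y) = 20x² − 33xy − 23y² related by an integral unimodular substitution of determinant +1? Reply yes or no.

D₁ = 2929, D₂ = 2929
river cycle of f (length 78): (15, 53, -2), (-2, 51, 41), (41, 31, -12), (-12, 41, 26), (26, 11, -27), (-27, 43, 10), (10, 37, -39), (-39, 41, 8), (8, 39, -44), (-44, 49, 3), … (68 more)
river cycle of g (length 90): (-23, 33, 20), (20, 47, -9), (-9, 43, 30), (30, 17, -22), (-22, 27, 25), (25, 23, -24), (-24, 25, 24), (24, 23, -25), (-25, 27, 22), (22, 17, -30), … (80 more)
cycles differ ⇒ inequivalent

no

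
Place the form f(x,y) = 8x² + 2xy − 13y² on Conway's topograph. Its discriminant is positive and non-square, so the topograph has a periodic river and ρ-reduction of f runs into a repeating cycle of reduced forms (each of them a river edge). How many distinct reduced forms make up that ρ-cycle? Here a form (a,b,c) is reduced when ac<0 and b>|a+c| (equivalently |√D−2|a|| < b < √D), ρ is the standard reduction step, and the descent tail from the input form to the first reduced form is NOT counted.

D = 420, ⌊√D⌋ = 20
descent: ρ → (-13,-2,8)
descent: ρ → (8,18,-3)  [lands on river]
river: ρ → (-3,18,8)
river: ρ → (8,14,-7)
river: ρ → (-7,14,8)
ρ-cycle length = 4 (tail of 2 descent steps not counted)

4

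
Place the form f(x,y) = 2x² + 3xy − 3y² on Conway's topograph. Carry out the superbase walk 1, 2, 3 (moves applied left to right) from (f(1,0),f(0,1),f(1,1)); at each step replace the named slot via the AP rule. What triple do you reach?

start (2,-3,2) = (f(1,0),f(0,1),f(1,1))
replace slot 1: 2·((-3)+2) − 2 = -4 → (-4,-3,2)
replace slot 2: 2·((-4)+2) − (-3) = -1 → (-4,-1,2)
replace slot 3: 2·((-4)+(-1)) − 2 = -12 → (-4,-1,-12)

-4,-1,-12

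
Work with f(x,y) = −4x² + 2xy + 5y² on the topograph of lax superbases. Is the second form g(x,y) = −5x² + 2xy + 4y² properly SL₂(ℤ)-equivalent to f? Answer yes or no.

D₁ = 84, D₂ = 84
river cycle of f (length 6): (5, 8, -1), (-1, 8, 5), (5, 2, -4), (-4, 6, 3), (3, 6, -4), (-4, 2, 5)
river cycle of g (length 6): (4, 6, -3), (-3, 6, 4), (4, 2, -5), (-5, 8, 1), (1, 8, -5), (-5, 2, 4)
cycles differ ⇒ inequivalent

no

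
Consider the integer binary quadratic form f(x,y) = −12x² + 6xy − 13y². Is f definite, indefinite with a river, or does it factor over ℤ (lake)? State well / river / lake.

D = b²−4ac = 6² − 4·(-12)·(-13) = -588
D < 0 ⇒ definite ⇒ every region one sign ⇒ single well

well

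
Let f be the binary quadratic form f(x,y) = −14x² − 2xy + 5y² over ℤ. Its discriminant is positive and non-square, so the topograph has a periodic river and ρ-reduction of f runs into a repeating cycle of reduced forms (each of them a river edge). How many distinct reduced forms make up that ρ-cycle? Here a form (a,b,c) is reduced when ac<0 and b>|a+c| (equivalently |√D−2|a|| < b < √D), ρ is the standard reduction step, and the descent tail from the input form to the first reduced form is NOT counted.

D = 284, ⌊√D⌋ = 16
descent: ρ → (5,12,-7)  [lands on river]
river: ρ → (-7,16,1)
river: ρ → (1,16,-7)
river: ρ → (-7,12,5)
river: ρ → (5,8,-11)
river: ρ → (-11,14,2)
river: ρ → (2,14,-11)
river: ρ → (-11,8,5)
ρ-cycle length = 8 (tail of 1 descent step not counted)

8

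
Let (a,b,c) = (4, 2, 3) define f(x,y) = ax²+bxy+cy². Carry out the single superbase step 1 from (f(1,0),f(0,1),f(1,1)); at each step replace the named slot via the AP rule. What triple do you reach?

start (4,3,9) = (f(1,0),f(0,1),f(1,1))
replace slot 1: 2·(3+9) − 4 = 20 → (20,3,9)

20,3,9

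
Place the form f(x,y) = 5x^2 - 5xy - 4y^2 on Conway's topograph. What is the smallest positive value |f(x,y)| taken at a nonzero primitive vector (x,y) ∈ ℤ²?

descent: ρ → (-4,5,5)  [lands on river]
river: ρ → (5,5,-4)
river: ρ → (-4,3,6)
river: ρ → (6,9,-1)
river: ρ → (-1,9,6)
river: ρ → (6,3,-4)
closes: descent 1, river 6
min |a| on river = 1

1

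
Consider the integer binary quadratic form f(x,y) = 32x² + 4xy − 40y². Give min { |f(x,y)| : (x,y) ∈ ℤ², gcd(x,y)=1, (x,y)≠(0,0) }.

descent: ρ → (-40,-4,32)
descent: ρ → (32,68,-4)  [lands on river]
river: ρ → (-4,68,32)
river: ρ → (32,60,-12)
river: ρ → (-12,60,32)
closes: descent 2, river 4
min |a| on river = 4

4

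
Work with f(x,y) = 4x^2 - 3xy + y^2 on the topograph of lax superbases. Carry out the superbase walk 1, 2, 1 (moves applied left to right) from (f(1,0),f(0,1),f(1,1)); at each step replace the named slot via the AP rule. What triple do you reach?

start (4,1,2) = (f(1,0),f(0,1),f(1,1))
replace slot 1: 2·(1+2) − 4 = 2 → (2,1,2)
replace slot 2: 2·(2+2) − 1 = 7 → (2,7,2)
replace slot 1: 2·(7+2) − 2 = 16 → (16,7,2)

16,7,2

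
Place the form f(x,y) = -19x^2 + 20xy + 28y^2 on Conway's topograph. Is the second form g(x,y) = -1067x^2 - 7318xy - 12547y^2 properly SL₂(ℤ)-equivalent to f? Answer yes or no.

D₁ = 2528, D₂ = 2528
river cycle of f (length 12): (28, 36, -11), (-11, 30, 37), (37, 44, -4), (-4, 44, 37), (37, 30, -11), (-11, 36, 28), (28, 20, -19), (-19, 18, 29), (29, 40, -8), (-8, 40, 29), … (2 more)
river cycle of g (length 12): (-19, 20, 28), (28, 36, -11), (-11, 30, 37), (37, 44, -4), (-4, 44, 37), (37, 30, -11), (-11, 36, 28), (28, 20, -19), (-19, 18, 29), (29, 40, -8), … (2 more)
cycles coincide ⇒ equivalent

yes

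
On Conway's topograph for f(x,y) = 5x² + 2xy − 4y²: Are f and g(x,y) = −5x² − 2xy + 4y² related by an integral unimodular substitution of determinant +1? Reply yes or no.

D₁ = 84, D₂ = 84
river cycle of f (length 6): (-4, 6, 3), (3, 6, -4), (-4, 2, 5), (5, 8, -1), (-1, 8, 5), (5, 2, -4)
river cycle of g (length 6): (4, 2, -5), (-5, 8, 1), (1, 8, -5), (-5, 2, 4), (4, 6, -3), (-3, 6, 4)
cycles differ ⇒ inequivalent

no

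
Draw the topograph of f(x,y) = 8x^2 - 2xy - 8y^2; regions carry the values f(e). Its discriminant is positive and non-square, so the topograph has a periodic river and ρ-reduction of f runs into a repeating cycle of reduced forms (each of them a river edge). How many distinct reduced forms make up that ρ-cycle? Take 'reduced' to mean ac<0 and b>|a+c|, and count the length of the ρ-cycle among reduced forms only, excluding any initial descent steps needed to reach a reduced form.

D = 260, ⌊√D⌋ = 16
descent: ρ → (-8,2,8)  [lands on river]
river: ρ → (8,14,-2)
river: ρ → (-2,14,8)
river: ρ → (8,2,-8)
river: ρ → (-8,14,2)
river: ρ → (2,14,-8)
ρ-cycle length = 6 (tail of 1 descent step not counted)

6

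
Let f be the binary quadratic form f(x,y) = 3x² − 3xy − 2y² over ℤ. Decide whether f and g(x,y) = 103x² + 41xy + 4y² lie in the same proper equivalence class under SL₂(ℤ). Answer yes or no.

D₁ = 33, D₂ = 33
river cycle of f (length 4): (-2, 3, 3), (3, 3, -2), (-2, 5, 1), (1, 5, -2)
river cycle of g (length 4): (-2, 5, 1), (1, 5, -2), (-2, 3, 3), (3, 3, -2)
cycles coincide ⇒ equivalent

yes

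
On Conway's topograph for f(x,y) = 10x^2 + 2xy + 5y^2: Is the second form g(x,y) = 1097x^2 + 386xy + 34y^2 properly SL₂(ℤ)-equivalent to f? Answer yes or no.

D₁ = -196, D₂ = -196
f: flip: (10,2,5)→(5,-2,10)
f: reduced (well bottom): (5,-2,10) with a≤c, −a<b≤a
g: flip: (1097,386,34)→(34,-386,1097)
g: translate: b→22 (≡-386 mod 68), so (34,-386,1097)→(34,22,5)
g: flip: (34,22,5)→(5,-22,34)
g: translate: b→-2 (≡-22 mod 10), so (5,-22,34)→(5,-2,10)
g: reduced (well bottom): (5,-2,10) with a≤c, −a<b≤a
reduced forms (5, -2, 10) vs (5, -2, 10) ⇒ equivalent

yes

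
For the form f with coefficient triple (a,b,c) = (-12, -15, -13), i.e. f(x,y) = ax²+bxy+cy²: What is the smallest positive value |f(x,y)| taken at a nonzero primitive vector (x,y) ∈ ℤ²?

translate: b→-9 (≡15 mod 24), so (12,15,13)→(12,-9,10)
flip: (12,-9,10)→(10,9,12)
reduced (well bottom): (10,9,12) with a≤c, −a<b≤a
well minimum |f| = |-10| = 10 (negative-definite)

10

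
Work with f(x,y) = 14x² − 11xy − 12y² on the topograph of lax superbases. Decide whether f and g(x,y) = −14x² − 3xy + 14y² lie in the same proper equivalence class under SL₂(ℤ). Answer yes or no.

D₁ = 793, D₂ = 793
river cycle of f (length 12): (-12, 11, 14), (14, 17, -9), (-9, 19, 12), (12, 5, -16), (-16, 27, 1), (1, 27, -16), (-16, 5, 12), (12, 19, -9), (-9, 17, 14), (14, 11, -12), … (2 more)
river cycle of g (length 8): (14, 3, -14), (-14, 25, 3), (3, 23, -22), (-22, 21, 4), (4, 27, -4), (-4, 21, 22), (22, 23, -3), (-3, 25, 14)
cycles differ ⇒ inequivalent

no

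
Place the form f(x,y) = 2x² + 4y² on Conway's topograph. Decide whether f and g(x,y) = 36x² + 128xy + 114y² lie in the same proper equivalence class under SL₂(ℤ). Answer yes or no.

D₁ = -32, D₂ = -32
f: reduced (well bottom): (2,0,4) with a≤c, −a<b≤a
g: translate: b→-16 (≡128 mod 72), so (36,128,114)→(36,-16,2)
g: flip: (36,-16,2)→(2,16,36)
g: translate: b→0 (≡16 mod 4), so (2,16,36)→(2,0,4)
g: reduced (well bottom): (2,0,4) with a≤c, −a<b≤a
reduced forms (2, 0, 4) vs (2, 0, 4) ⇒ equivalent

yes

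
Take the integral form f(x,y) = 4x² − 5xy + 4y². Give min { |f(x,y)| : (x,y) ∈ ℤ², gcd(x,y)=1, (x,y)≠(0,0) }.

translate: b→3 (≡-5 mod 8), so (4,-5,4)→(4,3,3)
flip: (4,3,3)→(3,-3,4)
translate: b→3 (≡-3 mod 6), so (3,-3,4)→(3,3,4)
reduced (well bottom): (3,3,4) with a≤c, −a<b≤a
well minimum = a = 3

3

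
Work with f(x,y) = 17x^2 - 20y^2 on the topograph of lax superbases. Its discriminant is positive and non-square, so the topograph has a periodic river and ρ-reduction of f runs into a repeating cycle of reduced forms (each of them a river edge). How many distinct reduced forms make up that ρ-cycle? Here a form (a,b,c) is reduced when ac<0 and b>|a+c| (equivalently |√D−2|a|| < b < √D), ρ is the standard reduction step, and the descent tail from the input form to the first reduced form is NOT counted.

D = 1360, ⌊√D⌋ = 36
descent: ρ → (-20,0,17)
descent: ρ → (17,34,-3)  [lands on river]
river: ρ → (-3,32,28)
river: ρ → (28,24,-7)
river: ρ → (-7,32,12)
river: ρ → (12,16,-23)
river: ρ → (-23,30,5)
river: ρ → (5,30,-23)
river: ρ → (-23,16,12)
river: ρ → (12,32,-7)
river: ρ → (-7,24,28)
river: ρ → (28,32,-3)
river: ρ → (-3,34,17)
ρ-cycle length = 12 (tail of 2 descent steps not counted)

12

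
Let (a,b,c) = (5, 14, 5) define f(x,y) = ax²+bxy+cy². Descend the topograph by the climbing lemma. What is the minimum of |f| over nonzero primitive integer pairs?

descent: ρ → (5,6,-3)  [lands on river]
river: ρ → (-3,6,5)
river: ρ → (5,4,-4)
river: ρ → (-4,4,5)
closes: descent 1, river 4
min |a| on river = 3

3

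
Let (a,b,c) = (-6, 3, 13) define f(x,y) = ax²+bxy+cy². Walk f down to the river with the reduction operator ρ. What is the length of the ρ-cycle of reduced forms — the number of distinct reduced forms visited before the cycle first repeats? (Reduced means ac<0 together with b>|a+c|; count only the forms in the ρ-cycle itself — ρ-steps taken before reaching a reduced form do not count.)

D = 321, ⌊√D⌋ = 17
descent: ρ → (13,-3,-6)
descent: ρ → (-6,15,4)  [lands on river]
river: ρ → (4,17,-2)
river: ρ → (-2,15,12)
river: ρ → (12,9,-5)
river: ρ → (-5,11,10)
river: ρ → (10,9,-6)
ρ-cycle length = 6 (tail of 2 descent steps not counted)

6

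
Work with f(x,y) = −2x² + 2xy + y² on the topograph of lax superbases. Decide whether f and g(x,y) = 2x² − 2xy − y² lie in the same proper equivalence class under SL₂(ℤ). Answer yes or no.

D₁ = 12, D₂ = 12
river cycle of f (length 2): (1, 2, -2), (-2, 2, 1)
river cycle of g (length 2): (-1, 2, 2), (2, 2, -1)
cycles differ ⇒ inequivalent

no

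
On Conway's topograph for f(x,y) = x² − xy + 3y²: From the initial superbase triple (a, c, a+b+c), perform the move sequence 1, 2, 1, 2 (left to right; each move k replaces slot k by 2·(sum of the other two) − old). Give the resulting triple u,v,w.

start (1,3,3) = (f(1,0),f(0,1),f(1,1))
replace slot 1: 2·(3+3) − 1 = 11 → (11,3,3)
replace slot 2: 2·(11+3) − 3 = 25 → (11,25,3)
replace slot 1: 2·(25+3) − 11 = 45 → (45,25,3)
replace slot 2: 2·(45+3) − 25 = 71 → (45,71,3)

45,71,3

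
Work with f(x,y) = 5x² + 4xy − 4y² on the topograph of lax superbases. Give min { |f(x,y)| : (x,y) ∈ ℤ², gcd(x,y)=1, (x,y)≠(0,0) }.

river: ρ → (-4,4,5)
river: ρ → (5,6,-3)
river: ρ → (-3,6,5)
river: ρ → (5,4,-4)
closes: descent 0, river 4
min |a| on river = 3

3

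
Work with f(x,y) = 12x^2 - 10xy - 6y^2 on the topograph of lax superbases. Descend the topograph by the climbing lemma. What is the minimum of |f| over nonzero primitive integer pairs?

descent: ρ → (-6,10,12)  [lands on river]
river: ρ → (12,14,-4)
river: ρ → (-4,18,4)
river: ρ → (4,14,-12)
river: ρ → (-12,10,6)
river: ρ → (6,14,-8)
river: ρ → (-8,18,2)
river: ρ → (2,18,-8)
river: ρ → (-8,14,6)
river: ρ → (6,10,-12)
river: ρ → (-12,14,4)
river: ρ → (4,18,-4)
river: ρ → (-4,14,12)
river: ρ → (12,10,-6)
river: ρ → (-6,14,8)
river: ρ → (8,18,-2)
river: ρ → (-2,18,8)
river: ρ → (8,14,-6)
closes: descent 1, river 18
min |a| on river = 2

2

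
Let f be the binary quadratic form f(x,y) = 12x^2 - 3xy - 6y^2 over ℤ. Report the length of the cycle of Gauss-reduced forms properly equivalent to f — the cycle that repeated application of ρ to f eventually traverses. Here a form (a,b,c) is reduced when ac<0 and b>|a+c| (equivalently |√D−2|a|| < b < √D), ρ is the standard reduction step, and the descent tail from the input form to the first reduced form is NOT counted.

D = 297, ⌊√D⌋ = 17
descent: ρ → (-6,15,3)  [lands on river]
river: ρ → (3,15,-6)
river: ρ → (-6,9,9)
river: ρ → (9,9,-6)
ρ-cycle length = 4 (tail of 1 descent step not counted)

4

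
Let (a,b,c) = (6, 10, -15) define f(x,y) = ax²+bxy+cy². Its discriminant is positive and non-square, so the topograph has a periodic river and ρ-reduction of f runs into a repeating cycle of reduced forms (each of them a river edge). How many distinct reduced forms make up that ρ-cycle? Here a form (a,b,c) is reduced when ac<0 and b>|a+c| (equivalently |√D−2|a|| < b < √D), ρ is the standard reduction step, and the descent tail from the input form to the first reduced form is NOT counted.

D = 460, ⌊√D⌋ = 21
river: ρ → (-15,20,1)
river: ρ → (1,20,-15)
river: ρ → (-15,10,6)
river: ρ → (6,14,-11)
river: ρ → (-11,8,9)
river: ρ → (9,10,-10)
river: ρ → (-10,10,9)
river: ρ → (9,8,-11)
river: ρ → (-11,14,6)
river: ρ → (6,10,-15)
ρ-cycle length = 10 (tail of 0 descent steps not counted)

10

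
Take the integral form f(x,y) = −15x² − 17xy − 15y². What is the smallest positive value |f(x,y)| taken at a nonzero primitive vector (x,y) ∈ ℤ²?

translate: b→-13 (≡17 mod 30), so (15,17,15)→(15,-13,13)
flip: (15,-13,13)→(13,13,15)
reduced (well bottom): (13,13,15) with a≤c, −a<b≤a
well minimum |f| = |-13| = 13 (negative-definite)

13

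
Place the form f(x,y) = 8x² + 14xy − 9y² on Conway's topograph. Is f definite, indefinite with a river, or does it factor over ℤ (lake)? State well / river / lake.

D = b²−4ac = 14² − 4·8·(-9) = 484
D = 22² is a perfect square ⇒ form factors over ℤ ⇒ lakes

lake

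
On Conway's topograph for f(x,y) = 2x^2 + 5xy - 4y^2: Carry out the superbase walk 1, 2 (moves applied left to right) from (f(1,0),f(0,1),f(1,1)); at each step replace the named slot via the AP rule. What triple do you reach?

start (2,-4,3) = (f(1,0),f(0,1),f(1,1))
replace slot 1: 2·((-4)+3) − 2 = -4 → (-4,-4,3)
replace slot 2: 2·((-4)+3) − (-4) = 2 → (-4,2,3)

-4,2,3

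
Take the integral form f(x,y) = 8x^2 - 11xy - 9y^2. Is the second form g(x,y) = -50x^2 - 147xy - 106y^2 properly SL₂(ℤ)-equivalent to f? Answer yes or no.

D₁ = 409, D₂ = 409
river cycle of f (length 54): (-9, 11, 8), (8, 5, -12), (-12, 19, 1), (1, 19, -12), (-12, 5, 8), (8, 11, -9), (-9, 7, 10), (10, 13, -6), (-6, 11, 12), (12, 13, -5), … (44 more)
river cycle of g (length 54): (-9, 11, 8), (8, 5, -12), (-12, 19, 1), (1, 19, -12), (-12, 5, 8), (8, 11, -9), (-9, 7, 10), (10, 13, -6), (-6, 11, 12), (12, 13, -5), … (44 more)
cycles coincide ⇒ equivalent

yes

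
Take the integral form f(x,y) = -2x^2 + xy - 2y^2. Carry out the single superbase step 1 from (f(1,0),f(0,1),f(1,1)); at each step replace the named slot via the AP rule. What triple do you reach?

start (-2,-2,-3) = (f(1,0),f(0,1),f(1,1))
replace slot 1: 2·((-2)+(-3)) − (-2) = -8 → (-8,-2,-3)

-8,-2,-3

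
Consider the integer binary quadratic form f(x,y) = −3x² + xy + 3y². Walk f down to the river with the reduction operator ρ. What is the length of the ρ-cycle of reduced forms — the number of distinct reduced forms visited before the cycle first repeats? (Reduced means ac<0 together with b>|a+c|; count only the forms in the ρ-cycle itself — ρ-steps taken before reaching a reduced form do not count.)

D = 37, ⌊√D⌋ = 6
river: ρ → (3,5,-1)
river: ρ → (-1,5,3)
river: ρ → (3,1,-3)
river: ρ → (-3,5,1)
river: ρ → (1,5,-3)
river: ρ → (-3,1,3)
ρ-cycle length = 6 (tail of 0 descent steps not counted)

6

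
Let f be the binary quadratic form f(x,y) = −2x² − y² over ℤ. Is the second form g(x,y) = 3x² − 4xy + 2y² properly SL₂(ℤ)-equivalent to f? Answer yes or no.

D₁ = -8, D₂ = -8
f is negative-definite; reduce −f:
−f: flip: (2,0,1)→(1,0,2)
−f: reduced (well bottom): (1,0,2) with a≤c, −a<b≤a
flip sign back: reduced form of f is (-1,0,-2)
g: translate: b→2 (≡-4 mod 6), so (3,-4,2)→(3,2,1)
g: flip: (3,2,1)→(1,-2,3)
g: translate: b→0 (≡-2 mod 2), so (1,-2,3)→(1,0,2)
g: reduced (well bottom): (1,0,2) with a≤c, −a<b≤a
reduced forms (-1, 0, -2) vs (1, 0, 2) ⇒ inequivalent

no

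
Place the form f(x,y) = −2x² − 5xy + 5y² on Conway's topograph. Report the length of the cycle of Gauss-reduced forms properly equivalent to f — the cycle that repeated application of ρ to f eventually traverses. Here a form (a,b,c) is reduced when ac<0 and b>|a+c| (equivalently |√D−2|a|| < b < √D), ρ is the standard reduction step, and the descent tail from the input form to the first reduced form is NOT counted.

D = 65, ⌊√D⌋ = 8
descent: ρ → (5,5,-2)  [lands on river]
river: ρ → (-2,7,2)
river: ρ → (2,5,-5)
river: ρ → (-5,5,2)
river: ρ → (2,7,-2)
river: ρ → (-2,5,5)
ρ-cycle length = 6 (tail of 1 descent step not counted)

6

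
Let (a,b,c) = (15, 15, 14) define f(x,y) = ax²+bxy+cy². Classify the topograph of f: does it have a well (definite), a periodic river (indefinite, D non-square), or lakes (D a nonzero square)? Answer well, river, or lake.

D = b²−4ac = 15² − 4·15·14 = -615
D < 0 ⇒ definite ⇒ every region one sign ⇒ single well

well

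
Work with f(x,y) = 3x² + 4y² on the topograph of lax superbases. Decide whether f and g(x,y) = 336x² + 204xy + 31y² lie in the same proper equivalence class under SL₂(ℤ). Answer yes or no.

D₁ = -48, D₂ = -48
f: reduced (well bottom): (3,0,4) with a≤c, −a<b≤a
g: flip: (336,204,31)→(31,-204,336)
g: translate: b→-18 (≡-204 mod 62), so (31,-204,336)→(31,-18,3)
g: flip: (31,-18,3)→(3,18,31)
g: translate: b→0 (≡18 mod 6), so (3,18,31)→(3,0,4)
g: reduced (well bottom): (3,0,4) with a≤c, −a<b≤a
reduced forms (3, 0, 4) vs (3, 0, 4) ⇒ equivalent

yes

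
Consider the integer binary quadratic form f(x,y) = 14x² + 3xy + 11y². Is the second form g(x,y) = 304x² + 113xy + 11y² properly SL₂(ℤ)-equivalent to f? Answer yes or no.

D₁ = -607, D₂ = -607
f: flip: (14,3,11)→(11,-3,14)
f: reduced (well bottom): (11,-3,14) with a≤c, −a<b≤a
g: flip: (304,113,11)→(11,-113,304)
g: translate: b→-3 (≡-113 mod 22), so (11,-113,304)→(11,-3,14)
g: reduced (well bottom): (11,-3,14) with a≤c, −a<b≤a
reduced forms (11, -3, 14) vs (11, -3, 14) ⇒ equivalent

yes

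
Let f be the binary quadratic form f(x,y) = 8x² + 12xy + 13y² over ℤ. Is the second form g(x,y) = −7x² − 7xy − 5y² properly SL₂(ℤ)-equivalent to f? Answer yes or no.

D₁ = -272, D₂ = -91
discriminants differ ⇒ not SL₂(ℤ)-equivalent

no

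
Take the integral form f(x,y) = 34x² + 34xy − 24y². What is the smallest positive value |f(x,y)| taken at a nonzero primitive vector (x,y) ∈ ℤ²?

river: ρ → (-24,62,6)
river: ρ → (6,58,-44)
river: ρ → (-44,30,20)
river: ρ → (20,50,-24)
river: ρ → (-24,46,24)
river: ρ → (24,50,-20)
river: ρ → (-20,30,44)
river: ρ → (44,58,-6)
river: ρ → (-6,62,24)
river: ρ → (24,34,-34)
river: ρ → (-34,34,24)
river: ρ → (24,62,-6)
river: ρ → (-6,58,44)
river: ρ → (44,30,-20)
river: ρ → (-20,50,24)
river: ρ → (24,46,-24)
river: ρ → (-24,50,20)
river: ρ → (20,30,-44)
river: ρ → (-44,58,6)
river: ρ → (6,62,-24)
river: ρ → (-24,34,34)
river: ρ → (34,34,-24)
closes: descent 0, river 22
min |a| on river = 6

6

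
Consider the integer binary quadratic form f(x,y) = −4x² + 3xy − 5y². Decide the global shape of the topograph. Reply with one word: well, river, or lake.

D = b²−4ac = 3² − 4·(-4)·(-5) = -71
D < 0 ⇒ definite ⇒ every region one sign ⇒ single well

well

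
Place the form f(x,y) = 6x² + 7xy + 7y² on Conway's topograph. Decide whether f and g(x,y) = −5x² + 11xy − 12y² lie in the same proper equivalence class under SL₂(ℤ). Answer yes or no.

D₁ = -119, D₂ = -119
f: translate: b→-5 (≡7 mod 12), so (6,7,7)→(6,-5,6)
f: flip: (6,-5,6)→(6,5,6)
f: reduced (well bottom): (6,5,6) with a≤c, −a<b≤a
g is negative-definite; reduce −g:
−g: translate: b→-1 (≡-11 mod 10), so (5,-11,12)→(5,-1,6)
−g: reduced (well bottom): (5,-1,6) with a≤c, −a<b≤a
flip sign back: reduced form of g is (-5,1,-6)
reduced forms (6, 5, 6) vs (-5, 1, -6) ⇒ inequivalent

no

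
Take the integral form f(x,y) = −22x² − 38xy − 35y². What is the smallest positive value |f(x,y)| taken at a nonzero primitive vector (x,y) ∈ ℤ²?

translate: b→-6 (≡38 mod 44), so (22,38,35)→(22,-6,19)
flip: (22,-6,19)→(19,6,22)
reduced (well bottom): (19,6,22) with a≤c, −a<b≤a
well minimum |f| = |-19| = 19 (negative-definite)

19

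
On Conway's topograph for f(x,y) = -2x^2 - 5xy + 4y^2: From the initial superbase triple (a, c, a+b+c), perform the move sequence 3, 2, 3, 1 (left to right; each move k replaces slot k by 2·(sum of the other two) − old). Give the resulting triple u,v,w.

start (-2,4,-3) = (f(1,0),f(0,1),f(1,1))
replace slot 3: 2·((-2)+4) − (-3) = 7 → (-2,4,7)
replace slot 2: 2·((-2)+7) − 4 = 6 → (-2,6,7)
replace slot 3: 2·((-2)+6) − 7 = 1 → (-2,6,1)
replace slot 1: 2·(6+1) − (-2) = 16 → (16,6,1)

16,6,1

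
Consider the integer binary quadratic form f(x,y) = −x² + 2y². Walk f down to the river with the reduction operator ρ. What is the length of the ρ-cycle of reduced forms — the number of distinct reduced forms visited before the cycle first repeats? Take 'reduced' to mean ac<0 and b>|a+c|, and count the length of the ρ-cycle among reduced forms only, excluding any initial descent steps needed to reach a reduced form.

D = 8, ⌊√D⌋ = 2
descent: ρ → (2,0,-1)
descent: ρ → (-1,2,1)  [lands on river]
river: ρ → (1,2,-1)
ρ-cycle length = 2 (tail of 2 descent steps not counted)

2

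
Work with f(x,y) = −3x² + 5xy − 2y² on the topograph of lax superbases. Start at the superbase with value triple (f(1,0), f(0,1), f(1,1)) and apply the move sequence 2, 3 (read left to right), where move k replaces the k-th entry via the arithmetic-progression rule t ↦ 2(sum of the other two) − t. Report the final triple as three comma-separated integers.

start (-3,-2,0) = (f(1,0),f(0,1),f(1,1))
replace slot 2: 2·((-3)+0) − (-2) = -4 → (-3,-4,0)
replace slot 3: 2·((-3)+(-4)) − 0 = -14 → (-3,-4,-14)

-3,-4,-14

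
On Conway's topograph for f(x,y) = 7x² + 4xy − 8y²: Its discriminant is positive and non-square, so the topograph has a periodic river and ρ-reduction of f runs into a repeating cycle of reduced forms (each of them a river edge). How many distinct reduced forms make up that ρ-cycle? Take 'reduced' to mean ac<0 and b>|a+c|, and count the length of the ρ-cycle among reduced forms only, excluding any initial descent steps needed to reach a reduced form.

D = 240, ⌊√D⌋ = 15
river: ρ → (-8,12,3)
river: ρ → (3,12,-8)
river: ρ → (-8,4,7)
river: ρ → (7,10,-5)
river: ρ → (-5,10,7)
river: ρ → (7,4,-8)
ρ-cycle length = 6 (tail of 0 descent steps not counted)

6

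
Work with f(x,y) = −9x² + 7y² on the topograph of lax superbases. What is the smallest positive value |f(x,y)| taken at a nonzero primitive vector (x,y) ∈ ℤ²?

descent: ρ → (7,14,-2)  [lands on river]
river: ρ → (-2,14,7)
closes: descent 1, river 2
min |a| on river = 2

2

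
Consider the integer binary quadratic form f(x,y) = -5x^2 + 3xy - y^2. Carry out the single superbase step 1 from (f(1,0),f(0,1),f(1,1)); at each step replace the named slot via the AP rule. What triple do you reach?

start (-5,-1,-3) = (f(1,0),f(0,1),f(1,1))
replace slot 1: 2·((-1)+(-3)) − (-5) = -3 → (-3,-1,-3)

-3,-1,-3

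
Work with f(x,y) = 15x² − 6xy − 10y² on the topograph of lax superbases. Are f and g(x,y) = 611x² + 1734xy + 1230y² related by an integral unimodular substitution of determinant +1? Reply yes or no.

D₁ = 636, D₂ = 636
river cycle of f (length 10): (-10, 6, 15), (15, 24, -1), (-1, 24, 15), (15, 6, -10), (-10, 14, 11), (11, 8, -13), (-13, 18, 6), (6, 18, -13), (-13, 8, 11), (11, 14, -10)
river cycle of g (length 10): (15, 24, -1), (-1, 24, 15), (15, 6, -10), (-10, 14, 11), (11, 8, -13), (-13, 18, 6), (6, 18, -13), (-13, 8, 11), (11, 14, -10), (-10, 6, 15)
cycles coincide ⇒ equivalent

yes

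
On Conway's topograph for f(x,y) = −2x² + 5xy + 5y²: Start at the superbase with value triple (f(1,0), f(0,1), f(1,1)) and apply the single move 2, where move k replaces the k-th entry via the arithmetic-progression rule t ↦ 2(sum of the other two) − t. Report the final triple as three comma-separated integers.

start (-2,5,8) = (f(1,0),f(0,1),f(1,1))
replace slot 2: 2·((-2)+8) − 5 = 7 → (-2,7,8)

-2,7,8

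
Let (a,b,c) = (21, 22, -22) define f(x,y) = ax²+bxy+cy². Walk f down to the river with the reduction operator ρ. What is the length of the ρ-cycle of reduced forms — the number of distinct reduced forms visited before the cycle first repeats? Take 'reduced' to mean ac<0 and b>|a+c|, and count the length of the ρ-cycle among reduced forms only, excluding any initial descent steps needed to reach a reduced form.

D = 2332, ⌊√D⌋ = 48
river: ρ → (-22,22,21)
river: ρ → (21,20,-23)
river: ρ → (-23,26,18)
river: ρ → (18,46,-3)
river: ρ → (-3,44,33)
river: ρ → (33,22,-14)
river: ρ → (-14,34,21)
river: ρ → (21,8,-27)
river: ρ → (-27,46,2)
river: ρ → (2,46,-27)
river: ρ → (-27,8,21)
river: ρ → (21,34,-14)
river: ρ → (-14,22,33)
river: ρ → (33,44,-3)
river: ρ → (-3,46,18)
river: ρ → (18,26,-23)
river: ρ → (-23,20,21)
river: ρ → (21,22,-22)
ρ-cycle length = 18 (tail of 0 descent steps not counted)

18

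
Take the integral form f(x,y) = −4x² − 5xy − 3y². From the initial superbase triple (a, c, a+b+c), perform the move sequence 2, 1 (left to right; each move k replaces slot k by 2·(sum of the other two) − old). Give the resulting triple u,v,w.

start (-4,-3,-12) = (f(1,0),f(0,1),f(1,1))
replace slot 2: 2·((-4)+(-12)) − (-3) = -29 → (-4,-29,-12)
replace slot 1: 2·((-29)+(-12)) − (-4) = -78 → (-78,-29,-12)

-78,-29,-12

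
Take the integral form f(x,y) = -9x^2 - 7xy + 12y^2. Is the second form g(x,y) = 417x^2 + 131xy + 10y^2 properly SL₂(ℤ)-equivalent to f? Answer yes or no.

D₁ = 481, D₂ = 481
river cycle of f (length 30): (12, 7, -9), (-9, 11, 10), (10, 9, -10), (-10, 11, 9), (9, 7, -12), (-12, 17, 4), (4, 15, -16), (-16, 17, 3), (3, 19, -10), (-10, 21, 1), … (20 more)
river cycle of g (length 30): (10, 9, -10), (-10, 11, 9), (9, 7, -12), (-12, 17, 4), (4, 15, -16), (-16, 17, 3), (3, 19, -10), (-10, 21, 1), (1, 21, -10), (-10, 19, 3), … (20 more)
cycles coincide ⇒ equivalent

yes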